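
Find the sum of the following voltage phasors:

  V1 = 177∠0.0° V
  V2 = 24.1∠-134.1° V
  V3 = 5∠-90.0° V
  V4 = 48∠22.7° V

Step 1 — Convert each phasor to rectangular form:
  V1 = 177·(cos(0.0°) + j·sin(0.0°)) = 177 V
  V2 = 24.1·(cos(-134.1°) + j·sin(-134.1°)) = -16.77 - j17.31 V
  V3 = 5·(cos(-90.0°) + j·sin(-90.0°)) = 0 - j5 V
  V4 = 48·(cos(22.7°) + j·sin(22.7°)) = 44.28 + j18.52 V
Step 2 — Sum components: V_total = 204.5 - j3.783 V.
Step 3 — Convert to polar: |V_total| = 204.5 V, ∠V_total = -1.1°.

V_total = 204.5∠-1.1° V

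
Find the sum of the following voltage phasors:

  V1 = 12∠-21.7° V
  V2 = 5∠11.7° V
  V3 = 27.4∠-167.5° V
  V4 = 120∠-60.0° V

Step 1 — Convert each phasor to rectangular form:
  V1 = 12·(cos(-21.7°) + j·sin(-21.7°)) = 11.15 - j4.437 V
  V2 = 5·(cos(11.7°) + j·sin(11.7°)) = 4.896 + j1.014 V
  V3 = 27.4·(cos(-167.5°) + j·sin(-167.5°)) = -26.75 - j5.93 V
  V4 = 120·(cos(-60.0°) + j·sin(-60.0°)) = 60 - j103.9 V
Step 2 — Sum components: V_total = 49.3 - j113.3 V.
Step 3 — Convert to polar: |V_total| = 123.5 V, ∠V_total = -66.5°.

V_total = 123.5∠-66.5° V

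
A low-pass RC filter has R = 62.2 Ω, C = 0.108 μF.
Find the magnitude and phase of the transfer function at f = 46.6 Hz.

Step 1 — Angular frequency: ω = 2π·46.6 = 292.8 rad/s.
Step 2 — Transfer function: H(jω) = 1/(1 + jωRC).
Step 3 — Denominator: 1 + jωRC = 1 + j·292.8·62.2·1.08e-07 = 1 + j0.001967.
Step 4 — H = 1 - j0.001967.
Step 5 — Magnitude: |H| = 1 (-0.0 dB); phase: φ = -0.1°.

|H| = 1 (-0.0 dB), φ = -0.1°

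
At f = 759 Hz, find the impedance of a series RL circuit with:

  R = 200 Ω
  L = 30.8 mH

Step 1 — Angular frequency: ω = 2π·f = 2π·759 = 4769 rad/s.
Step 2 — Component impedances:
  R: Z = R = 200 Ω
  L: Z = jωL = j·4769·0.0308 = 0 + j146.9 Ω
Step 3 — Series combination: Z_total = R + L = 200 + j146.9 Ω = 248.1∠36.3° Ω.

Z = 200 + j146.9 Ω = 248.1∠36.3° Ω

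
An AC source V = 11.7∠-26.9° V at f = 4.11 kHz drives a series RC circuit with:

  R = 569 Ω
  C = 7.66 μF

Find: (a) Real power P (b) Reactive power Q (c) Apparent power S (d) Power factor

Step 1 — Angular frequency: ω = 2π·f = 2π·4110 = 2.582e+04 rad/s.
Step 2 — Component impedances:
  R: Z = R = 569 Ω
  C: Z = 1/(jωC) = -j/(ω·C) = 0 - j5.055 Ω
Step 3 — Series combination: Z_total = R + C = 569 - j5.055 Ω = 569∠-0.5° Ω.
Step 4 — Source phasor: V = 11.7∠-26.9° V = 10.43 - j5.293 V.
Step 5 — Current: I = V / Z = 0.01842 - j0.009139 A = 0.02056∠-26.4° A.
Step 6 — Complex power: S = V·I* = 0.2406 - j0.002137 VA.
Step 7 — Real power: P = Re(S) = 0.2406 W.
Step 8 — Reactive power: Q = Im(S) = -0.002137 VAR.
Step 9 — Apparent power: |S| = 0.2406 VA.
Step 10 — Power factor: PF = P/|S| = 1 (leading).

(a) P = 0.2406 W  (b) Q = -0.002137 VAR  (c) S = 0.2406 VA  (d) PF = 1 (leading)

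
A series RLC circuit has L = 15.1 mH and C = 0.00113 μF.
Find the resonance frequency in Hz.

Step 1 — Resonance condition Im(Z)=0 gives ω₀ = 1/√(LC).
Step 2 — ω₀ = 1/√(0.0151·1.13e-09) = 2.421e+05 rad/s.
Step 3 — f₀ = ω₀/(2π) = 3.853e+04 Hz.

f₀ = 3.853e+04 Hz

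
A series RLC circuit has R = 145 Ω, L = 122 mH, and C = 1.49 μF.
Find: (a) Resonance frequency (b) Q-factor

Step 1 — Resonance condition Im(Z)=0 gives ω₀ = 1/√(LC).
Step 2 — ω₀ = 1/√(0.122·1.49e-06) = 2345 rad/s.
Step 3 — f₀ = ω₀/(2π) = 373.3 Hz.
Step 4 — Series Q: Q = ω₀L/R = 2345·0.122/145 = 1.973.

(a) f₀ = 373.3 Hz  (b) Q = 1.973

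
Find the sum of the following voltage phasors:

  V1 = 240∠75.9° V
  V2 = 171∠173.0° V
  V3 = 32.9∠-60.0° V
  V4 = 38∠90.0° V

Step 1 — Convert each phasor to rectangular form:
  V1 = 240·(cos(75.9°) + j·sin(75.9°)) = 58.47 + j232.8 V
  V2 = 171·(cos(173.0°) + j·sin(173.0°)) = -169.7 + j20.84 V
  V3 = 32.9·(cos(-60.0°) + j·sin(-60.0°)) = 16.45 - j28.49 V
  V4 = 38·(cos(90.0°) + j·sin(90.0°)) = 0 + j38 V
Step 2 — Sum components: V_total = -94.81 + j263.1 V.
Step 3 — Convert to polar: |V_total| = 279.7 V, ∠V_total = 109.8°.

V_total = 279.7∠109.8° V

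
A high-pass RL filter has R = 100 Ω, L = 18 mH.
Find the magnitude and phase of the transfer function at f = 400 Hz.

Step 1 — Angular frequency: ω = 2π·400 = 2513 rad/s.
Step 2 — Transfer function: H(jω) = jωL/(R + jωL).
Step 3 — Numerator jωL = j·45.24; denominator R + jωL = 100 + j45.24.
Step 4 — H = 0.1699 + j0.3755.
Step 5 — Magnitude: |H| = 0.4122 (-7.7 dB); phase: φ = 65.7°.

|H| = 0.4122 (-7.7 dB), φ = 65.7°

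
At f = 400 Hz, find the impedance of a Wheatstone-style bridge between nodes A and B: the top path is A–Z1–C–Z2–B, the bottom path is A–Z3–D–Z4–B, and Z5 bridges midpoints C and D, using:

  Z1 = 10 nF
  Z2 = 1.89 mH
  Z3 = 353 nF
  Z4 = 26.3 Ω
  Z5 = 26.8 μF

Step 1 — Angular frequency: ω = 2π·f = 2π·400 = 2513 rad/s.
Step 2 — Component impedances:
  Z1: Z = 1/(jωC) = -j/(ω·C) = 0 - j3.979e+04 Ω
  Z2: Z = jωL = j·2513·0.00189 = 0 + j4.75 Ω
  Z3: Z = 1/(jωC) = -j/(ω·C) = 0 - j1127 Ω
  Z4: Z = R = 26.3 Ω
  Z5: Z = 1/(jωC) = -j/(ω·C) = 0 - j14.85 Ω
Step 3 — Bridge requires nodal analysis (the Z5 bridge couples midpoints C and D, so the two paths cannot be reduced to a simple series/parallel combination). Setting node B to ground and injecting 1 A at node A, the 3-node admittance system at A, C, D solves to V_A = Z_AB = 3.107 - j1104 Ω = 1104∠-89.8° Ω.

Z = 3.107 - j1104 Ω = 1104∠-89.8° Ω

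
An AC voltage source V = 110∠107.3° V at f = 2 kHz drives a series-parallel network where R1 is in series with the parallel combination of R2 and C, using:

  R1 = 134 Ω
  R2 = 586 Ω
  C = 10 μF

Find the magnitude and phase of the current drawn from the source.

Step 1 — Angular frequency: ω = 2π·f = 2π·2000 = 1.257e+04 rad/s.
Step 2 — Component impedances:
  R1: Z = R = 134 Ω
  R2: Z = R = 586 Ω
  C: Z = 1/(jωC) = -j/(ω·C) = 0 - j7.958 Ω
Step 3 — Parallel branch: R2 || C = 1/(1/R2 + 1/C) = 0.108 - j7.956 Ω.
Step 4 — Series with R1: Z_total = R1 + (R2 || C) = 134.1 - j7.956 Ω = 134.3∠-3.4° Ω.
Step 5 — Source phasor: V = 110∠107.3° V = -32.71 + j105 V.
Step 6 — Ohm's law: I = V / Z_total = (-32.71 + j105) / (134.1 - j7.956) = -0.2894 + j0.766 A.
Step 7 — Convert to polar: |I| = 0.8188 A, ∠I = 110.7°.

I = 0.8188∠110.7° A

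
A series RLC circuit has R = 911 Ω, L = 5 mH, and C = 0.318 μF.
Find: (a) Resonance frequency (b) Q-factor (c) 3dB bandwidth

Step 1 — Resonance: ω₀ = 1/√(LC) = 1/√(0.005·3.18e-07) = 2.508e+04 rad/s.
Step 2 — f₀ = ω₀/(2π) = 3991 Hz.
Step 3 — Series Q: Q = ω₀L/R = 2.508e+04·0.005/911 = 0.1376.
Step 4 — Bandwidth: Δω = ω₀/Q = 1.822e+05 rad/s; BW = Δω/(2π) = 2.9e+04 Hz.

(a) f₀ = 3991 Hz  (b) Q = 0.1376  (c) BW = 2.9e+04 Hz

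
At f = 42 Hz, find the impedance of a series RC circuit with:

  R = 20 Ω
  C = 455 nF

Step 1 — Angular frequency: ω = 2π·f = 2π·42 = 263.9 rad/s.
Step 2 — Component impedances:
  R: Z = R = 20 Ω
  C: Z = 1/(jωC) = -j/(ω·C) = 0 - j8328 Ω
Step 3 — Series combination: Z_total = R + C = 20 - j8328 Ω = 8328∠-89.9° Ω.

Z = 20 - j8328 Ω = 8328∠-89.9° Ω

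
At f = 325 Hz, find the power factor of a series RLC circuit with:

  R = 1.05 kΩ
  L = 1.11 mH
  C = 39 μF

Step 1 — Angular frequency: ω = 2π·f = 2π·325 = 2042 rad/s.
Step 2 — Component impedances:
  R: Z = R = 1050 Ω
  L: Z = jωL = j·2042·0.00111 = 0 + j2.267 Ω
  C: Z = 1/(jωC) = -j/(ω·C) = 0 - j12.56 Ω
Step 3 — Series combination: Z_total = R + L + C = 1050 - j10.29 Ω = 1050∠-0.6° Ω.
Step 4 — Power factor: PF = cos(φ) = Re(Z)/|Z| = 1050/1050 = 1.
Step 5 — Type: Im(Z) = -10.29 ⇒ leading (phase φ = -0.6°).

PF = 1 (leading, φ = -0.6°)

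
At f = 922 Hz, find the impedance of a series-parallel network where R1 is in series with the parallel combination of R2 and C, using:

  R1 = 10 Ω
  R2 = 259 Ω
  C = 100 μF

Step 1 — Angular frequency: ω = 2π·f = 2π·922 = 5793 rad/s.
Step 2 — Component impedances:
  R1: Z = R = 10 Ω
  R2: Z = R = 259 Ω
  C: Z = 1/(jωC) = -j/(ω·C) = 0 - j1.726 Ω
Step 3 — Parallel branch: R2 || C = 1/(1/R2 + 1/C) = 0.0115 - j1.726 Ω.
Step 4 — Series with R1: Z_total = R1 + (R2 || C) = 10.01 - j1.726 Ω = 10.16∠-9.8° Ω.

Z = 10.01 - j1.726 Ω = 10.16∠-9.8° Ω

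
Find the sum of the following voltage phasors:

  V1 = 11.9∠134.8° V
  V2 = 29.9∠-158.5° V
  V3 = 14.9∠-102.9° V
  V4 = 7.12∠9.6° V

Step 1 — Convert each phasor to rectangular form:
  V1 = 11.9·(cos(134.8°) + j·sin(134.8°)) = -8.385 + j8.444 V
  V2 = 29.9·(cos(-158.5°) + j·sin(-158.5°)) = -27.82 - j10.96 V
  V3 = 14.9·(cos(-102.9°) + j·sin(-102.9°)) = -3.326 - j14.52 V
  V4 = 7.12·(cos(9.6°) + j·sin(9.6°)) = 7.02 + j1.187 V
Step 2 — Sum components: V_total = -32.51 - j15.85 V.
Step 3 — Convert to polar: |V_total| = 36.17 V, ∠V_total = -154.0°.

V_total = 36.17∠-154.0° V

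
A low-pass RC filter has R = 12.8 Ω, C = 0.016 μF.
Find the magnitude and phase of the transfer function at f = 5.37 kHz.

Step 1 — Angular frequency: ω = 2π·5370 = 3.374e+04 rad/s.
Step 2 — Transfer function: H(jω) = 1/(1 + jωRC).
Step 3 — Denominator: 1 + jωRC = 1 + j·3.374e+04·12.8·1.6e-08 = 1 + j0.00691.
Step 4 — H = 1 - j0.00691.
Step 5 — Magnitude: |H| = 1 (-0.0 dB); phase: φ = -0.4°.

|H| = 1 (-0.0 dB), φ = -0.4°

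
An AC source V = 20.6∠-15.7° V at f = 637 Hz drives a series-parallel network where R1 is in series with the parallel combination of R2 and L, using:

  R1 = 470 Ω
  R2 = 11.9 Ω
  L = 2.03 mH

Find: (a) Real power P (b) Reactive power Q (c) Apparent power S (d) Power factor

Step 1 — Angular frequency: ω = 2π·f = 2π·637 = 4002 rad/s.
Step 2 — Component impedances:
  R1: Z = R = 470 Ω
  R2: Z = R = 11.9 Ω
  L: Z = jωL = j·4002·0.00203 = 0 + j8.125 Ω
Step 3 — Parallel branch: R2 || L = 1/(1/R2 + 1/L) = 3.784 + j5.542 Ω.
Step 4 — Series with R1: Z_total = R1 + (R2 || L) = 473.8 + j5.542 Ω = 473.8∠0.7° Ω.
Step 5 — Source phasor: V = 20.6∠-15.7° V = 19.83 - j5.574 V.
Step 6 — Current: I = V / Z = 0.04171 - j0.01225 A = 0.04348∠-16.4° A.
Step 7 — Complex power: S = V·I* = 0.8956 + j0.01047 VA.
Step 8 — Real power: P = Re(S) = 0.8956 W.
Step 9 — Reactive power: Q = Im(S) = 0.01047 VAR.
Step 10 — Apparent power: |S| = 0.8956 VA.
Step 11 — Power factor: PF = P/|S| = 0.9999 (lagging).

(a) P = 0.8956 W  (b) Q = 0.01047 VAR  (c) S = 0.8956 VA  (d) PF = 0.9999 (lagging)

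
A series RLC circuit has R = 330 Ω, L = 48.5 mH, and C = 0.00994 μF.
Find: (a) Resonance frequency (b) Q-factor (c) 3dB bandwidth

Step 1 — Resonance: ω₀ = 1/√(LC) = 1/√(0.0485·9.94e-09) = 4.554e+04 rad/s.
Step 2 — f₀ = ω₀/(2π) = 7249 Hz.
Step 3 — Series Q: Q = ω₀L/R = 4.554e+04·0.0485/330 = 6.694.
Step 4 — Bandwidth: Δω = ω₀/Q = 6804 rad/s; BW = Δω/(2π) = 1083 Hz.

(a) f₀ = 7249 Hz  (b) Q = 6.694  (c) BW = 1083 Hz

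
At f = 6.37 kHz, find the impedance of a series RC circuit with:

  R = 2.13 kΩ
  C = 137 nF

Step 1 — Angular frequency: ω = 2π·f = 2π·6370 = 4.002e+04 rad/s.
Step 2 — Component impedances:
  R: Z = R = 2130 Ω
  C: Z = 1/(jωC) = -j/(ω·C) = 0 - j182.4 Ω
Step 3 — Series combination: Z_total = R + C = 2130 - j182.4 Ω = 2138∠-4.9° Ω.

Z = 2130 - j182.4 Ω = 2138∠-4.9° Ω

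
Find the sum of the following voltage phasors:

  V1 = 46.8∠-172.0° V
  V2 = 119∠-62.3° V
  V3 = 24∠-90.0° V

Step 1 — Convert each phasor to rectangular form:
  V1 = 46.8·(cos(-172.0°) + j·sin(-172.0°)) = -46.34 - j6.513 V
  V2 = 119·(cos(-62.3°) + j·sin(-62.3°)) = 55.32 - j105.4 V
  V3 = 24·(cos(-90.0°) + j·sin(-90.0°)) = 0 - j24 V
Step 2 — Sum components: V_total = 8.972 - j135.9 V.
Step 3 — Convert to polar: |V_total| = 136.2 V, ∠V_total = -86.2°.

V_total = 136.2∠-86.2° V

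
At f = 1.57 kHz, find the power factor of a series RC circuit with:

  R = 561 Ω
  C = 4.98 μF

Step 1 — Angular frequency: ω = 2π·f = 2π·1570 = 9865 rad/s.
Step 2 — Component impedances:
  R: Z = R = 561 Ω
  C: Z = 1/(jωC) = -j/(ω·C) = 0 - j20.36 Ω
Step 3 — Series combination: Z_total = R + C = 561 - j20.36 Ω = 561.4∠-2.1° Ω.
Step 4 — Power factor: PF = cos(φ) = Re(Z)/|Z| = 561/561.4 = 0.9993.
Step 5 — Type: Im(Z) = -20.36 ⇒ leading (phase φ = -2.1°).

PF = 0.9993 (leading, φ = -2.1°)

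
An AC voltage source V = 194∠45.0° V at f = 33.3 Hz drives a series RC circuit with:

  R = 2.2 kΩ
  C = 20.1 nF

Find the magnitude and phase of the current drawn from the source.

Step 1 — Angular frequency: ω = 2π·f = 2π·33.3 = 209.2 rad/s.
Step 2 — Component impedances:
  R: Z = R = 2200 Ω
  C: Z = 1/(jωC) = -j/(ω·C) = 0 - j2.378e+05 Ω
Step 3 — Series combination: Z_total = R + C = 2200 - j2.378e+05 Ω = 2.378e+05∠-89.5° Ω.
Step 4 — Source phasor: V = 194∠45.0° V = 137.2 + j137.2 V.
Step 5 — Ohm's law: I = V / Z_total = (137.2 + j137.2) / (2200 - j2.378e+05) = -0.0005715 + j0.0005822 A.
Step 6 — Convert to polar: |I| = 0.0008158 A, ∠I = 134.5°.

I = 0.0008158∠134.5° A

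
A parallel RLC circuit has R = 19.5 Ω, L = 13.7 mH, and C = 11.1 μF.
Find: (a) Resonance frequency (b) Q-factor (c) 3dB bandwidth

Step 1 — Resonance: ω₀ = 1/√(LC) = 1/√(0.0137·1.11e-05) = 2564 rad/s.
Step 2 — f₀ = ω₀/(2π) = 408.1 Hz.
Step 3 — Parallel Q: Q = R/(ω₀L) = 19.5/(2564·0.0137) = 0.5551.
Step 4 — Bandwidth: Δω = ω₀/Q = 4620 rad/s; BW = Δω/(2π) = 735.3 Hz.

(a) f₀ = 408.1 Hz  (b) Q = 0.5551  (c) BW = 735.3 Hz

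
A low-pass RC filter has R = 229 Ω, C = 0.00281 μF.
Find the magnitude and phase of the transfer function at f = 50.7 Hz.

Step 1 — Angular frequency: ω = 2π·50.7 = 318.6 rad/s.
Step 2 — Transfer function: H(jω) = 1/(1 + jωRC).
Step 3 — Denominator: 1 + jωRC = 1 + j·318.6·229·2.81e-09 = 1 + j0.000205.
Step 4 — H = 1 - j0.000205.
Step 5 — Magnitude: |H| = 1 (-0.0 dB); phase: φ = -0.0°.

|H| = 1 (-0.0 dB), φ = -0.0°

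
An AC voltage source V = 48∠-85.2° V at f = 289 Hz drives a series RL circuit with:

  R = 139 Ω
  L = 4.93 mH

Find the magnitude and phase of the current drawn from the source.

Step 1 — Angular frequency: ω = 2π·f = 2π·289 = 1816 rad/s.
Step 2 — Component impedances:
  R: Z = R = 139 Ω
  L: Z = jωL = j·1816·0.00493 = 0 + j8.952 Ω
Step 3 — Series combination: Z_total = R + L = 139 + j8.952 Ω = 139.3∠3.7° Ω.
Step 4 — Source phasor: V = 48∠-85.2° V = 4.017 - j47.83 V.
Step 5 — Ohm's law: I = V / Z_total = (4.017 - j47.83) / (139 + j8.952) = 0.006706 - j0.3445 A.
Step 6 — Convert to polar: |I| = 0.3446 A, ∠I = -88.9°.

I = 0.3446∠-88.9° A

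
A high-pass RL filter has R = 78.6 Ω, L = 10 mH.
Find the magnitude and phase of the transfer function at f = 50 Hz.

Step 1 — Angular frequency: ω = 2π·50 = 314.2 rad/s.
Step 2 — Transfer function: H(jω) = jωL/(R + jωL).
Step 3 — Numerator jωL = j·3.142; denominator R + jωL = 78.6 + j3.142.
Step 4 — H = 0.001595 + j0.03991.
Step 5 — Magnitude: |H| = 0.03994 (-28.0 dB); phase: φ = 87.7°.

|H| = 0.03994 (-28.0 dB), φ = 87.7°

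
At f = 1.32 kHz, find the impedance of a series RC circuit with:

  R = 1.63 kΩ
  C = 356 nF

Step 1 — Angular frequency: ω = 2π·f = 2π·1320 = 8294 rad/s.
Step 2 — Component impedances:
  R: Z = R = 1630 Ω
  C: Z = 1/(jωC) = -j/(ω·C) = 0 - j338.7 Ω
Step 3 — Series combination: Z_total = R + C = 1630 - j338.7 Ω = 1665∠-11.7° Ω.

Z = 1630 - j338.7 Ω = 1665∠-11.7° Ω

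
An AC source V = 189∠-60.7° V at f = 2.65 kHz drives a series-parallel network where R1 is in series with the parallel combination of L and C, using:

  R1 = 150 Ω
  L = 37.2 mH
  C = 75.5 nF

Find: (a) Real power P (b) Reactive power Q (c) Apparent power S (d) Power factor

Step 1 — Angular frequency: ω = 2π·f = 2π·2650 = 1.665e+04 rad/s.
Step 2 — Component impedances:
  R1: Z = R = 150 Ω
  L: Z = jωL = j·1.665e+04·0.0372 = 0 + j619.4 Ω
  C: Z = 1/(jωC) = -j/(ω·C) = 0 - j795.5 Ω
Step 3 — Parallel branch: L || C = 1/(1/L + 1/C) = 0 + j2798 Ω.
Step 4 — Series with R1: Z_total = R1 + (L || C) = 150 + j2798 Ω = 2802∠86.9° Ω.
Step 5 — Source phasor: V = 189∠-60.7° V = 92.49 - j164.8 V.
Step 6 — Current: I = V / Z = -0.05697 - j0.03611 A = 0.06745∠-147.6° A.
Step 7 — Complex power: S = V·I* = 0.6823 + j12.73 VA.
Step 8 — Real power: P = Re(S) = 0.6823 W.
Step 9 — Reactive power: Q = Im(S) = 12.73 VAR.
Step 10 — Apparent power: |S| = 12.75 VA.
Step 11 — Power factor: PF = P/|S| = 0.05353 (lagging).

(a) P = 0.6823 W  (b) Q = 12.73 VAR  (c) S = 12.75 VA  (d) PF = 0.05353 (lagging)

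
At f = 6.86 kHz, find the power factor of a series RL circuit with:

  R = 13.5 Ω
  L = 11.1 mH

Step 1 — Angular frequency: ω = 2π·f = 2π·6860 = 4.31e+04 rad/s.
Step 2 — Component impedances:
  R: Z = R = 13.5 Ω
  L: Z = jωL = j·4.31e+04·0.0111 = 0 + j478.4 Ω
Step 3 — Series combination: Z_total = R + L = 13.5 + j478.4 Ω = 478.6∠88.4° Ω.
Step 4 — Power factor: PF = cos(φ) = Re(Z)/|Z| = 13.5/478.6 = 0.02821.
Step 5 — Type: Im(Z) = 478.4 ⇒ lagging (phase φ = 88.4°).

PF = 0.02821 (lagging, φ = 88.4°)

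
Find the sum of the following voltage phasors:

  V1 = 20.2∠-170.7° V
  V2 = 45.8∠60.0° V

Step 1 — Convert each phasor to rectangular form:
  V1 = 20.2·(cos(-170.7°) + j·sin(-170.7°)) = -19.93 - j3.264 V
  V2 = 45.8·(cos(60.0°) + j·sin(60.0°)) = 22.9 + j39.66 V
Step 2 — Sum components: V_total = 2.966 + j36.4 V.
Step 3 — Convert to polar: |V_total| = 36.52 V, ∠V_total = 85.3°.

V_total = 36.52∠85.3° V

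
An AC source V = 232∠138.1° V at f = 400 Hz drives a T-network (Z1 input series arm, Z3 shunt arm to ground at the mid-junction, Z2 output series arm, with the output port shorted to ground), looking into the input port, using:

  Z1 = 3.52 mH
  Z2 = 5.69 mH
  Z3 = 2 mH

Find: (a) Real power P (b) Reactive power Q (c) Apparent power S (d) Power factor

Step 1 — Angular frequency: ω = 2π·f = 2π·400 = 2513 rad/s.
Step 2 — Component impedances:
  Z1: Z = jωL = j·2513·0.00352 = 0 + j8.847 Ω
  Z2: Z = jωL = j·2513·0.00569 = 0 + j14.3 Ω
  Z3: Z = jωL = j·2513·0.002 = 0 + j5.027 Ω
Step 3 — With the output port shorted to ground, the output series arm Z2 runs from the junction to ground; the shunt arm Z3 also runs from the junction to ground. They appear in parallel: Z3 || Z2 = 0 + j3.719 Ω.
Step 4 — Series with input arm Z1: Z_in = Z1 + (Z3 || Z2) = 0 + j12.57 Ω = 12.57∠90.0° Ω.
Step 5 — Source phasor: V = 232∠138.1° V = -172.7 + j154.9 V.
Step 6 — Current: I = V / Z = 12.33 + j13.74 A = 18.46∠48.1° A.
Step 7 — Complex power: S = V·I* = 0 + j4283 VA.
Step 8 — Real power: P = Re(S) = 0 W.
Step 9 — Reactive power: Q = Im(S) = 4283 VAR.
Step 10 — Apparent power: |S| = 4283 VA.
Step 11 — Power factor: PF = P/|S| = 0 (lagging).

(a) P = 0 W  (b) Q = 4283 VAR  (c) S = 4283 VA  (d) PF = 0 (lagging)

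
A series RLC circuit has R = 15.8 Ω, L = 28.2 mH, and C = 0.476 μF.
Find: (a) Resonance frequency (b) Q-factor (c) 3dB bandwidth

Step 1 — Resonance: ω₀ = 1/√(LC) = 1/√(0.0282·4.76e-07) = 8631 rad/s.
Step 2 — f₀ = ω₀/(2π) = 1374 Hz.
Step 3 — Series Q: Q = ω₀L/R = 8631·0.0282/15.8 = 15.41.
Step 4 — Bandwidth: Δω = ω₀/Q = 560.3 rad/s; BW = Δω/(2π) = 89.17 Hz.

(a) f₀ = 1374 Hz  (b) Q = 15.41  (c) BW = 89.17 Hz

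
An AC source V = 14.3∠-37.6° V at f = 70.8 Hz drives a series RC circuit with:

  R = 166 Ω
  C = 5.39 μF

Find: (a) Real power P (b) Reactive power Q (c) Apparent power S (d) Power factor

Step 1 — Angular frequency: ω = 2π·f = 2π·70.8 = 444.8 rad/s.
Step 2 — Component impedances:
  R: Z = R = 166 Ω
  C: Z = 1/(jωC) = -j/(ω·C) = 0 - j417.1 Ω
Step 3 — Series combination: Z_total = R + C = 166 - j417.1 Ω = 448.9∠-68.3° Ω.
Step 4 — Source phasor: V = 14.3∠-37.6° V = 11.33 - j8.725 V.
Step 5 — Current: I = V / Z = 0.02739 + j0.01626 A = 0.03186∠30.7° A.
Step 6 — Complex power: S = V·I* = 0.1685 - j0.4233 VA.
Step 7 — Real power: P = Re(S) = 0.1685 W.
Step 8 — Reactive power: Q = Im(S) = -0.4233 VAR.
Step 9 — Apparent power: |S| = 0.4556 VA.
Step 10 — Power factor: PF = P/|S| = 0.3698 (leading).

(a) P = 0.1685 W  (b) Q = -0.4233 VAR  (c) S = 0.4556 VA  (d) PF = 0.3698 (leading)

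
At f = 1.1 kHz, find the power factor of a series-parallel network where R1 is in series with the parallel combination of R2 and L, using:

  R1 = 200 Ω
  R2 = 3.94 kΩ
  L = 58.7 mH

Step 1 — Angular frequency: ω = 2π·f = 2π·1100 = 6912 rad/s.
Step 2 — Component impedances:
  R1: Z = R = 200 Ω
  R2: Z = R = 3940 Ω
  L: Z = jωL = j·6912·0.0587 = 0 + j405.7 Ω
Step 3 — Parallel branch: R2 || L = 1/(1/R2 + 1/L) = 41.34 + j401.4 Ω.
Step 4 — Series with R1: Z_total = R1 + (R2 || L) = 241.3 + j401.4 Ω = 468.4∠59.0° Ω.
Step 5 — Power factor: PF = cos(φ) = Re(Z)/|Z| = 241.3/468.4 = 0.5152.
Step 6 — Type: Im(Z) = 401.4 ⇒ lagging (phase φ = 59.0°).

PF = 0.5152 (lagging, φ = 59.0°)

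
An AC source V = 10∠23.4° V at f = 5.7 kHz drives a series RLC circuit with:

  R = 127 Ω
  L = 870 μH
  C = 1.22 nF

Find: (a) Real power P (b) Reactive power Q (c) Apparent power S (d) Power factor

Step 1 — Angular frequency: ω = 2π·f = 2π·5700 = 3.581e+04 rad/s.
Step 2 — Component impedances:
  R: Z = R = 127 Ω
  L: Z = jωL = j·3.581e+04·0.00087 = 0 + j31.16 Ω
  C: Z = 1/(jωC) = -j/(ω·C) = 0 - j2.289e+04 Ω
Step 3 — Series combination: Z_total = R + L + C = 127 - j2.286e+04 Ω = 2.286e+04∠-89.7° Ω.
Step 4 — Source phasor: V = 10∠23.4° V = 9.178 + j3.971 V.
Step 5 — Current: I = V / Z = -0.0001715 + j0.0004025 A = 0.0004375∠113.1° A.
Step 6 — Complex power: S = V·I* = 2.431e-05 - j0.004375 VA.
Step 7 — Real power: P = Re(S) = 2.431e-05 W.
Step 8 — Reactive power: Q = Im(S) = -0.004375 VAR.
Step 9 — Apparent power: |S| = 0.004375 VA.
Step 10 — Power factor: PF = P/|S| = 0.005557 (leading).

(a) P = 2.431e-05 W  (b) Q = -0.004375 VAR  (c) S = 0.004375 VA  (d) PF = 0.005557 (leading)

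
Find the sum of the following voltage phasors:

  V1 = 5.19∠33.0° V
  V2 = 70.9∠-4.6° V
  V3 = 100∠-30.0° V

Step 1 — Convert each phasor to rectangular form:
  V1 = 5.19·(cos(33.0°) + j·sin(33.0°)) = 4.353 + j2.827 V
  V2 = 70.9·(cos(-4.6°) + j·sin(-4.6°)) = 70.67 - j5.686 V
  V3 = 100·(cos(-30.0°) + j·sin(-30.0°)) = 86.6 - j50 V
Step 2 — Sum components: V_total = 161.6 - j52.86 V.
Step 3 — Convert to polar: |V_total| = 170.1 V, ∠V_total = -18.1°.

V_total = 170.1∠-18.1° V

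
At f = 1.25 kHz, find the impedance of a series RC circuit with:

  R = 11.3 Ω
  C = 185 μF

Step 1 — Angular frequency: ω = 2π·f = 2π·1250 = 7854 rad/s.
Step 2 — Component impedances:
  R: Z = R = 11.3 Ω
  C: Z = 1/(jωC) = -j/(ω·C) = 0 - j0.6882 Ω
Step 3 — Series combination: Z_total = R + C = 11.3 - j0.6882 Ω = 11.32∠-3.5° Ω.

Z = 11.3 - j0.6882 Ω = 11.32∠-3.5° Ω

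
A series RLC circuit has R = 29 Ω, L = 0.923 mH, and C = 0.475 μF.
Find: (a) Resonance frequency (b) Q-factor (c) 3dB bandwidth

Step 1 — Resonance: ω₀ = 1/√(LC) = 1/√(0.000923·4.75e-07) = 4.776e+04 rad/s.
Step 2 — f₀ = ω₀/(2π) = 7601 Hz.
Step 3 — Series Q: Q = ω₀L/R = 4.776e+04·0.000923/29 = 1.52.
Step 4 — Bandwidth: Δω = ω₀/Q = 3.142e+04 rad/s; BW = Δω/(2π) = 5001 Hz.

(a) f₀ = 7601 Hz  (b) Q = 1.52  (c) BW = 5001 Hz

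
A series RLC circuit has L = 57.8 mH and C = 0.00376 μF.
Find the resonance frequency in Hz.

Step 1 — Resonance condition Im(Z)=0 gives ω₀ = 1/√(LC).
Step 2 — ω₀ = 1/√(0.0578·3.76e-09) = 6.783e+04 rad/s.
Step 3 — f₀ = ω₀/(2π) = 1.08e+04 Hz.

f₀ = 1.08e+04 Hz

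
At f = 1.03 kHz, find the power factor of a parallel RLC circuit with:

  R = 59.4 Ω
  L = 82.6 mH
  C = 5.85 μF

Step 1 — Angular frequency: ω = 2π·f = 2π·1030 = 6472 rad/s.
Step 2 — Component impedances:
  R: Z = R = 59.4 Ω
  L: Z = jωL = j·6472·0.0826 = 0 + j534.6 Ω
  C: Z = 1/(jωC) = -j/(ω·C) = 0 - j26.41 Ω
Step 3 — Parallel combination: 1/Z_total = 1/R + 1/L + 1/C; Z_total = 10.66 - j22.8 Ω = 25.17∠-64.9° Ω.
Step 4 — Power factor: PF = cos(φ) = Re(Z)/|Z| = 10.665/25.169 = 0.4237.
Step 5 — Type: Im(Z) = -22.8 ⇒ leading (phase φ = -64.9°).

PF = 0.4237 (leading, φ = -64.9°)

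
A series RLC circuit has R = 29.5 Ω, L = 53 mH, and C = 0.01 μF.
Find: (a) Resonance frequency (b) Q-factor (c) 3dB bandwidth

Step 1 — Resonance: ω₀ = 1/√(LC) = 1/√(0.053·1e-08) = 4.344e+04 rad/s.
Step 2 — f₀ = ω₀/(2π) = 6913 Hz.
Step 3 — Series Q: Q = ω₀L/R = 4.344e+04·0.053/29.5 = 78.04.
Step 4 — Bandwidth: Δω = ω₀/Q = 556.6 rad/s; BW = Δω/(2π) = 88.59 Hz.

(a) f₀ = 6913 Hz  (b) Q = 78.04  (c) BW = 88.59 Hz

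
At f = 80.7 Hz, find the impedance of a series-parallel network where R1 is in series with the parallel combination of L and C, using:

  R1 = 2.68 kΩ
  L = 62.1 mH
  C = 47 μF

Step 1 — Angular frequency: ω = 2π·f = 2π·80.7 = 507.1 rad/s.
Step 2 — Component impedances:
  R1: Z = R = 2680 Ω
  L: Z = jωL = j·507.1·0.0621 = 0 + j31.49 Ω
  C: Z = 1/(jωC) = -j/(ω·C) = 0 - j41.96 Ω
Step 3 — Parallel branch: L || C = 1/(1/L + 1/C) = 0 + j126.2 Ω.
Step 4 — Series with R1: Z_total = R1 + (L || C) = 2680 + j126.2 Ω = 2683∠2.7° Ω.

Z = 2680 + j126.2 Ω = 2683∠2.7° Ω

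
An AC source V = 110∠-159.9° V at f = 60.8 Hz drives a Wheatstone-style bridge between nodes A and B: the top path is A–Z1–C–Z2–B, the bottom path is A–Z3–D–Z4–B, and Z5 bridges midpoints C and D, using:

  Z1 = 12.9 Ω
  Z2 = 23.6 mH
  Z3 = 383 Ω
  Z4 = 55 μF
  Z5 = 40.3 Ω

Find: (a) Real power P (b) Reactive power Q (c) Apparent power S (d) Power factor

Step 1 — Angular frequency: ω = 2π·f = 2π·60.8 = 382 rad/s.
Step 2 — Component impedances:
  Z1: Z = R = 12.9 Ω
  Z2: Z = jωL = j·382·0.0236 = 0 + j9.016 Ω
  Z3: Z = R = 383 Ω
  Z4: Z = 1/(jωC) = -j/(ω·C) = 0 - j47.59 Ω
  Z5: Z = R = 40.3 Ω
Step 3 — Bridge requires nodal analysis (the Z5 bridge couples midpoints C and D, so the two paths cannot be reduced to a simple series/parallel combination). Setting node B to ground and injecting 1 A at node A, the 3-node admittance system at A, C, D solves to V_A = Z_AB = 13.85 + j9.828 Ω = 16.98∠35.4° Ω.
Step 4 — Source phasor: V = 110∠-159.9° V = -103.3 - j37.8 V.
Step 5 — Current: I = V / Z = -6.25 + j1.706 A = 6.479∠164.7° A.
Step 6 — Complex power: S = V·I* = 581.1 + j412.5 VA.
Step 7 — Real power: P = Re(S) = 581.1 W.
Step 8 — Reactive power: Q = Im(S) = 412.5 VAR.
Step 9 — Apparent power: |S| = 712.7 VA.
Step 10 — Power factor: PF = P/|S| = 0.8155 (lagging).

(a) P = 581.1 W  (b) Q = 412.5 VAR  (c) S = 712.7 VA  (d) PF = 0.8155 (lagging)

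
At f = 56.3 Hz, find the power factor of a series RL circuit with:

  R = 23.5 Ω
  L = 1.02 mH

Step 1 — Angular frequency: ω = 2π·f = 2π·56.3 = 353.7 rad/s.
Step 2 — Component impedances:
  R: Z = R = 23.5 Ω
  L: Z = jωL = j·353.7·0.00102 = 0 + j0.3608 Ω
Step 3 — Series combination: Z_total = R + L = 23.5 + j0.3608 Ω = 23.5∠0.9° Ω.
Step 4 — Power factor: PF = cos(φ) = Re(Z)/|Z| = 23.5/23.503 = 0.9999.
Step 5 — Type: Im(Z) = 0.3608 ⇒ lagging (phase φ = 0.9°).

PF = 0.9999 (lagging, φ = 0.9°)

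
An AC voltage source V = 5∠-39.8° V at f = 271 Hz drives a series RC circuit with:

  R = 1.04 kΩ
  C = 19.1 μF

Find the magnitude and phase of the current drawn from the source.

Step 1 — Angular frequency: ω = 2π·f = 2π·271 = 1703 rad/s.
Step 2 — Component impedances:
  R: Z = R = 1040 Ω
  C: Z = 1/(jωC) = -j/(ω·C) = 0 - j30.75 Ω
Step 3 — Series combination: Z_total = R + C = 1040 - j30.75 Ω = 1040∠-1.7° Ω.
Step 4 — Source phasor: V = 5∠-39.8° V = 3.841 - j3.201 V.
Step 5 — Ohm's law: I = V / Z_total = (3.841 - j3.201) / (1040 - j30.75) = 0.003781 - j0.002966 A.
Step 6 — Convert to polar: |I| = 0.004806 A, ∠I = -38.1°.

I = 0.004806∠-38.1° A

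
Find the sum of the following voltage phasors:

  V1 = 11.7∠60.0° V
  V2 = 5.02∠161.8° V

Step 1 — Convert each phasor to rectangular form:
  V1 = 11.7·(cos(60.0°) + j·sin(60.0°)) = 5.85 + j10.13 V
  V2 = 5.02·(cos(161.8°) + j·sin(161.8°)) = -4.769 + j1.568 V
Step 2 — Sum components: V_total = 1.081 + j11.7 V.
Step 3 — Convert to polar: |V_total| = 11.75 V, ∠V_total = 84.7°.

V_total = 11.75∠84.7° V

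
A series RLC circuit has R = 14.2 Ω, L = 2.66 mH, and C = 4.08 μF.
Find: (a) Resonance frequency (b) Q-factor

Step 1 — Resonance condition Im(Z)=0 gives ω₀ = 1/√(LC).
Step 2 — ω₀ = 1/√(0.00266·4.08e-06) = 9599 rad/s.
Step 3 — f₀ = ω₀/(2π) = 1528 Hz.
Step 4 — Series Q: Q = ω₀L/R = 9599·0.00266/14.2 = 1.798.

(a) f₀ = 1528 Hz  (b) Q = 1.798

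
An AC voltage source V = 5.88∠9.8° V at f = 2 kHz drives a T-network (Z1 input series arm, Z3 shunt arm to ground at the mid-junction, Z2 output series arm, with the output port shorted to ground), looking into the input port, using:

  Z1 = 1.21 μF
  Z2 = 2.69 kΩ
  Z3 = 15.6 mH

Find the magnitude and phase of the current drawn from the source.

Step 1 — Angular frequency: ω = 2π·f = 2π·2000 = 1.257e+04 rad/s.
Step 2 — Component impedances:
  Z1: Z = 1/(jωC) = -j/(ω·C) = 0 - j65.77 Ω
  Z2: Z = R = 2690 Ω
  Z3: Z = jωL = j·1.257e+04·0.0156 = 0 + j196 Ω
Step 3 — With the output port shorted to ground, the output series arm Z2 runs from the junction to ground; the shunt arm Z3 also runs from the junction to ground. They appear in parallel: Z3 || Z2 = 14.21 + j195 Ω.
Step 4 — Series with input arm Z1: Z_in = Z1 + (Z3 || Z2) = 14.21 + j129.2 Ω = 130∠83.7° Ω.
Step 5 — Source phasor: V = 5.88∠9.8° V = 5.794 + j1.001 V.
Step 6 — Ohm's law: I = V / Z_total = (5.794 + j1.001) / (14.21 + j129.2) = 0.01252 - j0.04346 A.
Step 7 — Convert to polar: |I| = 0.04523 A, ∠I = -73.9°.

I = 0.04523∠-73.9° A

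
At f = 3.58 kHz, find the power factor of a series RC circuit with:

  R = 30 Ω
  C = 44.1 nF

Step 1 — Angular frequency: ω = 2π·f = 2π·3580 = 2.249e+04 rad/s.
Step 2 — Component impedances:
  R: Z = R = 30 Ω
  C: Z = 1/(jωC) = -j/(ω·C) = 0 - j1008 Ω
Step 3 — Series combination: Z_total = R + C = 30 - j1008 Ω = 1009∠-88.3° Ω.
Step 4 — Power factor: PF = cos(φ) = Re(Z)/|Z| = 30/1008.5 = 0.02975.
Step 5 — Type: Im(Z) = -1008 ⇒ leading (phase φ = -88.3°).

PF = 0.02975 (leading, φ = -88.3°)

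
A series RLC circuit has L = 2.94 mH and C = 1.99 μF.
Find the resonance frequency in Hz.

Step 1 — Resonance condition Im(Z)=0 gives ω₀ = 1/√(LC).
Step 2 — ω₀ = 1/√(0.00294·1.99e-06) = 1.307e+04 rad/s.
Step 3 — f₀ = ω₀/(2π) = 2081 Hz.

f₀ = 2081 Hz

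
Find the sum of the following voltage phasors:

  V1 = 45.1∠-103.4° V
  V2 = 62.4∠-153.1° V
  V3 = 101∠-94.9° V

Step 1 — Convert each phasor to rectangular form:
  V1 = 45.1·(cos(-103.4°) + j·sin(-103.4°)) = -10.45 - j43.87 V
  V2 = 62.4·(cos(-153.1°) + j·sin(-153.1°)) = -55.65 - j28.23 V
  V3 = 101·(cos(-94.9°) + j·sin(-94.9°)) = -8.627 - j100.6 V
Step 2 — Sum components: V_total = -74.73 - j172.7 V.
Step 3 — Convert to polar: |V_total| = 188.2 V, ∠V_total = -113.4°.

V_total = 188.2∠-113.4° V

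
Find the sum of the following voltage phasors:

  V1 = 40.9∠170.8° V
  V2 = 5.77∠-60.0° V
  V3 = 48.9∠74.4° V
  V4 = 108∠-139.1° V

Step 1 — Convert each phasor to rectangular form:
  V1 = 40.9·(cos(170.8°) + j·sin(170.8°)) = -40.37 + j6.539 V
  V2 = 5.77·(cos(-60.0°) + j·sin(-60.0°)) = 2.885 - j4.997 V
  V3 = 48.9·(cos(74.4°) + j·sin(74.4°)) = 13.15 + j47.1 V
  V4 = 108·(cos(-139.1°) + j·sin(-139.1°)) = -81.63 - j70.71 V
Step 2 — Sum components: V_total = -106 - j22.07 V.
Step 3 — Convert to polar: |V_total| = 108.2 V, ∠V_total = -168.2°.

V_total = 108.2∠-168.2° V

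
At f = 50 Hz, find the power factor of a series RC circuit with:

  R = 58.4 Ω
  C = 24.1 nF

Step 1 — Angular frequency: ω = 2π·f = 2π·50 = 314.2 rad/s.
Step 2 — Component impedances:
  R: Z = R = 58.4 Ω
  C: Z = 1/(jωC) = -j/(ω·C) = 0 - j1.321e+05 Ω
Step 3 — Series combination: Z_total = R + C = 58.4 - j1.321e+05 Ω = 1.321e+05∠-90.0° Ω.
Step 4 — Power factor: PF = cos(φ) = Re(Z)/|Z| = 58.4/1.3208e+05 = 0.0004422.
Step 5 — Type: Im(Z) = -1.321e+05 ⇒ leading (phase φ = -90.0°).

PF = 0.0004422 (leading, φ = -90.0°)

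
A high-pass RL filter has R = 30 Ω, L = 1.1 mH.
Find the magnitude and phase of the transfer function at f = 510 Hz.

Step 1 — Angular frequency: ω = 2π·510 = 3204 rad/s.
Step 2 — Transfer function: H(jω) = jωL/(R + jωL).
Step 3 — Numerator jωL = j·3.525; denominator R + jωL = 30 + j3.525.
Step 4 — H = 0.01362 + j0.1159.
Step 5 — Magnitude: |H| = 0.1167 (-18.7 dB); phase: φ = 83.3°.

|H| = 0.1167 (-18.7 dB), φ = 83.3°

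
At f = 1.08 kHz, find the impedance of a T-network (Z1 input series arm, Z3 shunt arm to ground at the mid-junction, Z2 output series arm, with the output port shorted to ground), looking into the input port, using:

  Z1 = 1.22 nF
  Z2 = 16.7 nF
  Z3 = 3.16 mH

Step 1 — Angular frequency: ω = 2π·f = 2π·1080 = 6786 rad/s.
Step 2 — Component impedances:
  Z1: Z = 1/(jωC) = -j/(ω·C) = 0 - j1.208e+05 Ω
  Z2: Z = 1/(jωC) = -j/(ω·C) = 0 - j8824 Ω
  Z3: Z = jωL = j·6786·0.00316 = 0 + j21.44 Ω
Step 3 — With the output port shorted to ground, the output series arm Z2 runs from the junction to ground; the shunt arm Z3 also runs from the junction to ground. They appear in parallel: Z3 || Z2 = 0 + j21.5 Ω.
Step 4 — Series with input arm Z1: Z_in = Z1 + (Z3 || Z2) = 0 - j1.208e+05 Ω = 1.208e+05∠-90.0° Ω.

Z = 0 - j1.208e+05 Ω = 1.208e+05∠-90.0° Ω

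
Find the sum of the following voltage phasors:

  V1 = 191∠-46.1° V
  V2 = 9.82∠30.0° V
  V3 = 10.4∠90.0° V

Step 1 — Convert each phasor to rectangular form:
  V1 = 191·(cos(-46.1°) + j·sin(-46.1°)) = 132.4 - j137.6 V
  V2 = 9.82·(cos(30.0°) + j·sin(30.0°)) = 8.504 + j4.91 V
  V3 = 10.4·(cos(90.0°) + j·sin(90.0°)) = 0 + j10.4 V
Step 2 — Sum components: V_total = 140.9 - j122.3 V.
Step 3 — Convert to polar: |V_total| = 186.6 V, ∠V_total = -41.0°.

V_total = 186.6∠-41.0° V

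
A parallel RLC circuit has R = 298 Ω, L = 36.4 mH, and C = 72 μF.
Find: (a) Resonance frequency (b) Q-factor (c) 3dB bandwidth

Step 1 — Resonance: ω₀ = 1/√(LC) = 1/√(0.0364·7.2e-05) = 617.7 rad/s.
Step 2 — f₀ = ω₀/(2π) = 98.31 Hz.
Step 3 — Parallel Q: Q = R/(ω₀L) = 298/(617.7·0.0364) = 13.25.
Step 4 — Bandwidth: Δω = ω₀/Q = 46.61 rad/s; BW = Δω/(2π) = 7.418 Hz.

(a) f₀ = 98.31 Hz  (b) Q = 13.25  (c) BW = 7.418 Hz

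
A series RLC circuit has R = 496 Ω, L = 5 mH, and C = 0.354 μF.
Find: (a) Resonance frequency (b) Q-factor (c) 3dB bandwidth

Step 1 — Resonance condition Im(Z)=0 gives ω₀ = 1/√(LC).
Step 2 — ω₀ = 1/√(0.005·3.54e-07) = 2.377e+04 rad/s.
Step 3 — f₀ = ω₀/(2π) = 3783 Hz.
Step 4 — Series Q: Q = ω₀L/R = 2.377e+04·0.005/496 = 0.2396.
Step 5 — 3dB bandwidth: Δω = ω₀/Q = 9.92e+04 rad/s; BW = Δω/(2π) = 1.579e+04 Hz.

(a) f₀ = 3783 Hz  (b) Q = 0.2396  (c) BW = 1.579e+04 Hz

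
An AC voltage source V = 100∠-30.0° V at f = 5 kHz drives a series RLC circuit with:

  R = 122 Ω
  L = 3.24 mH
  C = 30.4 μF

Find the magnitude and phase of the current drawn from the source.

Step 1 — Angular frequency: ω = 2π·f = 2π·5000 = 3.142e+04 rad/s.
Step 2 — Component impedances:
  R: Z = R = 122 Ω
  L: Z = jωL = j·3.142e+04·0.00324 = 0 + j101.8 Ω
  C: Z = 1/(jωC) = -j/(ω·C) = 0 - j1.047 Ω
Step 3 — Series combination: Z_total = R + L + C = 122 + j100.7 Ω = 158.2∠39.5° Ω.
Step 4 — Source phasor: V = 100∠-30.0° V = 86.6 - j50 V.
Step 5 — Ohm's law: I = V / Z_total = (86.6 - j50) / (122 + j100.7) = 0.2209 - j0.5922 A.
Step 6 — Convert to polar: |I| = 0.632 A, ∠I = -69.5°.

I = 0.632∠-69.5° A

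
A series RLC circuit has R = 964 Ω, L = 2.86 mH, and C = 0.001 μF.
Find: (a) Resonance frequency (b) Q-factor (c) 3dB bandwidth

Step 1 — Resonance: ω₀ = 1/√(LC) = 1/√(0.00286·1e-09) = 5.913e+05 rad/s.
Step 2 — f₀ = ω₀/(2π) = 9.411e+04 Hz.
Step 3 — Series Q: Q = ω₀L/R = 5.913e+05·0.00286/964 = 1.754.
Step 4 — Bandwidth: Δω = ω₀/Q = 3.371e+05 rad/s; BW = Δω/(2π) = 5.365e+04 Hz.

(a) f₀ = 9.411e+04 Hz  (b) Q = 1.754  (c) BW = 5.365e+04 Hz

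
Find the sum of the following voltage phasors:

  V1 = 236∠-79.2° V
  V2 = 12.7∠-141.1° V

Step 1 — Convert each phasor to rectangular form:
  V1 = 236·(cos(-79.2°) + j·sin(-79.2°)) = 44.22 - j231.8 V
  V2 = 12.7·(cos(-141.1°) + j·sin(-141.1°)) = -9.884 - j7.975 V
Step 2 — Sum components: V_total = 34.34 - j239.8 V.
Step 3 — Convert to polar: |V_total| = 242.2 V, ∠V_total = -81.9°.

V_total = 242.2∠-81.9° V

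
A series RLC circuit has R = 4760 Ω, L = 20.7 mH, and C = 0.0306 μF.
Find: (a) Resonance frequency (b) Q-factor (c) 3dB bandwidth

Step 1 — Resonance: ω₀ = 1/√(LC) = 1/√(0.0207·3.06e-08) = 3.973e+04 rad/s.
Step 2 — f₀ = ω₀/(2π) = 6324 Hz.
Step 3 — Series Q: Q = ω₀L/R = 3.973e+04·0.0207/4760 = 0.1728.
Step 4 — Bandwidth: Δω = ω₀/Q = 2.3e+05 rad/s; BW = Δω/(2π) = 3.66e+04 Hz.

(a) f₀ = 6324 Hz  (b) Q = 0.1728  (c) BW = 3.66e+04 Hz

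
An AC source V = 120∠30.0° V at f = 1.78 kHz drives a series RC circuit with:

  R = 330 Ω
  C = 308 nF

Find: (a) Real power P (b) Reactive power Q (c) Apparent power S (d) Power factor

Step 1 — Angular frequency: ω = 2π·f = 2π·1780 = 1.118e+04 rad/s.
Step 2 — Component impedances:
  R: Z = R = 330 Ω
  C: Z = 1/(jωC) = -j/(ω·C) = 0 - j290.3 Ω
Step 3 — Series combination: Z_total = R + C = 330 - j290.3 Ω = 439.5∠-41.3° Ω.
Step 4 — Source phasor: V = 120∠30.0° V = 103.9 + j60 V.
Step 5 — Current: I = V / Z = 0.08736 + j0.2587 A = 0.273∠71.3° A.
Step 6 — Complex power: S = V·I* = 24.6 - j21.64 VA.
Step 7 — Real power: P = Re(S) = 24.6 W.
Step 8 — Reactive power: Q = Im(S) = -21.64 VAR.
Step 9 — Apparent power: |S| = 32.76 VA.
Step 10 — Power factor: PF = P/|S| = 0.7508 (leading).

(a) P = 24.6 W  (b) Q = -21.64 VAR  (c) S = 32.76 VA  (d) PF = 0.7508 (leading)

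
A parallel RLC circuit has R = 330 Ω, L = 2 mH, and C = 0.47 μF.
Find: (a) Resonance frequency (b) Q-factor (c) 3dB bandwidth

Step 1 — Resonance: ω₀ = 1/√(LC) = 1/√(0.002·4.7e-07) = 3.262e+04 rad/s.
Step 2 — f₀ = ω₀/(2π) = 5191 Hz.
Step 3 — Parallel Q: Q = R/(ω₀L) = 330/(3.262e+04·0.002) = 5.059.
Step 4 — Bandwidth: Δω = ω₀/Q = 6447 rad/s; BW = Δω/(2π) = 1026 Hz.

(a) f₀ = 5191 Hz  (b) Q = 5.059  (c) BW = 1026 Hz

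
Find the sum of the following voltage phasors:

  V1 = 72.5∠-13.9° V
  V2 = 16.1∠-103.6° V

Step 1 — Convert each phasor to rectangular form:
  V1 = 72.5·(cos(-13.9°) + j·sin(-13.9°)) = 70.38 - j17.42 V
  V2 = 16.1·(cos(-103.6°) + j·sin(-103.6°)) = -3.786 - j15.65 V
Step 2 — Sum components: V_total = 66.59 - j33.07 V.
Step 3 — Convert to polar: |V_total| = 74.35 V, ∠V_total = -26.4°.

V_total = 74.35∠-26.4° V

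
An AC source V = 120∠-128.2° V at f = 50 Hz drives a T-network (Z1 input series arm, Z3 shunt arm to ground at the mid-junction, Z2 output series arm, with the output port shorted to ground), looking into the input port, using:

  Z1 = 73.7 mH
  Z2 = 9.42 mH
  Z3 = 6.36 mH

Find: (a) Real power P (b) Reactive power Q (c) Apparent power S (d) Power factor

Step 1 — Angular frequency: ω = 2π·f = 2π·50 = 314.2 rad/s.
Step 2 — Component impedances:
  Z1: Z = jωL = j·314.2·0.0737 = 0 + j23.15 Ω
  Z2: Z = jωL = j·314.2·0.00942 = 0 + j2.959 Ω
  Z3: Z = jωL = j·314.2·0.00636 = 0 + j1.998 Ω
Step 3 — With the output port shorted to ground, the output series arm Z2 runs from the junction to ground; the shunt arm Z3 also runs from the junction to ground. They appear in parallel: Z3 || Z2 = 0 + j1.193 Ω.
Step 4 — Series with input arm Z1: Z_in = Z1 + (Z3 || Z2) = 0 + j24.35 Ω = 24.35∠90.0° Ω.
Step 5 — Source phasor: V = 120∠-128.2° V = -74.21 - j94.3 V.
Step 6 — Current: I = V / Z = -3.873 + j3.048 A = 4.929∠141.8° A.
Step 7 — Complex power: S = V·I* = 0 + j591.5 VA.
Step 8 — Real power: P = Re(S) = 0 W.
Step 9 — Reactive power: Q = Im(S) = 591.5 VAR.
Step 10 — Apparent power: |S| = 591.5 VA.
Step 11 — Power factor: PF = P/|S| = 0 (lagging).

(a) P = 0 W  (b) Q = 591.5 VAR  (c) S = 591.5 VA  (d) PF = 0 (lagging)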